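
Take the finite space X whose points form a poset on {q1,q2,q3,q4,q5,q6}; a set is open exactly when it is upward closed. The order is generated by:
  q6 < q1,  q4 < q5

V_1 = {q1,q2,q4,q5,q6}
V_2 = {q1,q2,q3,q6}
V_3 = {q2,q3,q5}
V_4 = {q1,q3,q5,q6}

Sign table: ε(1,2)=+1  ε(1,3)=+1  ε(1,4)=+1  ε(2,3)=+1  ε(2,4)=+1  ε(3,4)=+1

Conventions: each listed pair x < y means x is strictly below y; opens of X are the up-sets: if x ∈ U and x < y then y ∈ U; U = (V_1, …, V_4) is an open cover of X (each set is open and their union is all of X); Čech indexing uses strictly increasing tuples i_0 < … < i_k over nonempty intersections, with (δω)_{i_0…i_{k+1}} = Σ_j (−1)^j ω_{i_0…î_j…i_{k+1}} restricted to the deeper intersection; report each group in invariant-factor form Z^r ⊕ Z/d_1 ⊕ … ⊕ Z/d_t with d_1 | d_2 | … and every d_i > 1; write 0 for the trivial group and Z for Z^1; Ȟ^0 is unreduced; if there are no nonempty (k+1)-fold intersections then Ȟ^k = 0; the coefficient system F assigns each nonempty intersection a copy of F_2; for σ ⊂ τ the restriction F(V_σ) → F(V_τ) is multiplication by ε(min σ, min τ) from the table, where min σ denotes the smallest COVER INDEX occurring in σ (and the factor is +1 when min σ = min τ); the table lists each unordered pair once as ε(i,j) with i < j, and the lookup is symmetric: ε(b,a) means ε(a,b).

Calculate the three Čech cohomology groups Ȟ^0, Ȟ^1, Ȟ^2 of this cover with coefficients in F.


Ȟ^0 ≅ Z/2,  Ȟ^1 ≅ 0,  Ȟ^2 ≅ Z/2

nerve simplices:
  V12={q1,q2,q6} V13={q2,q5} V14={q1,q5,q6} V23={q2,q3} V24={q1,q3,q6} V34={q3,q5}
  V123={q2} V124={q1,q6} V134={q5} V234={q3}
C dims 4,6,4; δ0: rk_F2 3; δ1: rk_F2 3
degree 0: 4−3−0 = 1 → Ȟ^0 ≅ Z/2
degree 1: 6−3−3 = 0 → Ȟ^1 ≅ 0
degree 2: 4−0−3 = 1 → Ȟ^2 ≅ Z/2


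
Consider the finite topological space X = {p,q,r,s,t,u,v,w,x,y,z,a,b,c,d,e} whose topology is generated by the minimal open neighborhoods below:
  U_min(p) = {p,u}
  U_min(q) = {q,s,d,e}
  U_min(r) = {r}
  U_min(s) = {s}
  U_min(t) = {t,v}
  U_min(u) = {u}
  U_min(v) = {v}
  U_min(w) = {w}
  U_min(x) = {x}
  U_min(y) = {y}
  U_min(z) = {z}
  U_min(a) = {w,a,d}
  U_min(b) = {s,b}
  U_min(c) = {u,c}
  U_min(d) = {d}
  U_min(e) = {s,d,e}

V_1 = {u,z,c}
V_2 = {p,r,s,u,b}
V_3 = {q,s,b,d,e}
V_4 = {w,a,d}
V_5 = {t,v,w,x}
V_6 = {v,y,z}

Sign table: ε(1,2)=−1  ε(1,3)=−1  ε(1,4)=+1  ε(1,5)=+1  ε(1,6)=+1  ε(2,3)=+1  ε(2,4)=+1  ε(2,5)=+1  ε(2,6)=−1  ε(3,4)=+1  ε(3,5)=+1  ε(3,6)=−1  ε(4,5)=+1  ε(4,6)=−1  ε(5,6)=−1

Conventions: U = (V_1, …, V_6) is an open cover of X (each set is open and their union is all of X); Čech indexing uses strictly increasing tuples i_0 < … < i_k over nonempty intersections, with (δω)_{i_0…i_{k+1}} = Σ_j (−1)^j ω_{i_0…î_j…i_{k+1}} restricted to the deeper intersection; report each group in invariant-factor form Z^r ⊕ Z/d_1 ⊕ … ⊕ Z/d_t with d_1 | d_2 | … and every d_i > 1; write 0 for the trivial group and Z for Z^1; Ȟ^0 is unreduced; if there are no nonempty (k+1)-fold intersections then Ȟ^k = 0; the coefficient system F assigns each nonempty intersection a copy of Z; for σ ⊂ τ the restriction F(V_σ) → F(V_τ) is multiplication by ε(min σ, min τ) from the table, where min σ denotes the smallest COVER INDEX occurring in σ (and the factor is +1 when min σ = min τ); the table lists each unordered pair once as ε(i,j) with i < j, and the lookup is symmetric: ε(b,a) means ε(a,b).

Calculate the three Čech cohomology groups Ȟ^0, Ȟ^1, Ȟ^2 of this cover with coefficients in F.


Ȟ^0(U;F) ≅ Z, Ȟ^1(U;F) ≅ Z, Ȟ^2(U;F) ≅ 0

nerve simplices:
  V12={u} V16={z} V23={s,b} V34={d} V45={w} V56={v}
C dims 6,6; δ0: rk 5, SNF 1^5
degree 0: 6−5−0 = 1 → Ȟ^0 ≅ Z
degree 1: 6−0−5 = 1 → Ȟ^1 ≅ Z
degree 2: 0−0−0 = 0 → Ȟ^2 ≅ 0


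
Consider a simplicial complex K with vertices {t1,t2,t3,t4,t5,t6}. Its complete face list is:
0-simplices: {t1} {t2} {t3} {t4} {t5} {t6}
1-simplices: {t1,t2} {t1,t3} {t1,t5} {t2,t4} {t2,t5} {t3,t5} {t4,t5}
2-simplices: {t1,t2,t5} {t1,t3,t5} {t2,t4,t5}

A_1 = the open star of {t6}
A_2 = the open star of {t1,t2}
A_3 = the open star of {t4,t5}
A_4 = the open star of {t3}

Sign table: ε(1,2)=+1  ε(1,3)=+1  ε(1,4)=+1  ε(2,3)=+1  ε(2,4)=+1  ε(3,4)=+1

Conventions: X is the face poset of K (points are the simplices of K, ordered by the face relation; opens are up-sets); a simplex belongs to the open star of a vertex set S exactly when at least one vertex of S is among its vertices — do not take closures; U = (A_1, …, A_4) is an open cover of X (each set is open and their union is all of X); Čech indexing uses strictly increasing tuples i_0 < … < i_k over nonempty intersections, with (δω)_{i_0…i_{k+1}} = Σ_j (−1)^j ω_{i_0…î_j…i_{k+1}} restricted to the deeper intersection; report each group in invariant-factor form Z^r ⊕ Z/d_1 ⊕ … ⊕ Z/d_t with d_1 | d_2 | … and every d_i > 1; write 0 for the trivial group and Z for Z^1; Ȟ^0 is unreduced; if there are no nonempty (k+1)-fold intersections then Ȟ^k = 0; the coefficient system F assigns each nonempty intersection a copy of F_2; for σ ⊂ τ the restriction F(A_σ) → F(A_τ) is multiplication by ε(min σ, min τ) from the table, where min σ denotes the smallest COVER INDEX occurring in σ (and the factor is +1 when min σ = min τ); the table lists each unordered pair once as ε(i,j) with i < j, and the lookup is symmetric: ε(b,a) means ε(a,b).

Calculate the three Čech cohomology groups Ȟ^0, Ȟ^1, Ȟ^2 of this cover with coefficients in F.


nerve of the cover:
  A1={{t6}} A2={{t1},{t2},{t1,t2},{t1,t3},{t1,t5},{t2,t4},{t2,t5},{t1,t2,t5},{t1,t3,t5},{t2,t4,t5}} A3={{t4},{t5},{t1,t5},{t2,t4},{t2,t5},{t3,t5},{t4,t5},{t1,t2,t5},{t1,t3,t5},{t2,t4,t5}} A4={{t3},{t1,t3},{t3,t5},{t1,t3,t5}}
  A23={{t1,t5},{t2,t4},{t2,t5},{t1,t2,t5},{t1,t3,t5},{t2,t4,t5}} A24={{t1,t3},{t1,t3,t5}} A34={{t3,t5},{t1,t3,t5}}
  A234={{t1,t3,t5}}
C dims 4,3,1; δ0: rk_F2 2; δ1: rk_F2 1
Ȟ^0 = (4 − 2) − 0 = 2, so Ȟ^0 ≅ Z/2 ⊕ Z/2
Ȟ^1 = (3 − 1) − 2 = 0, so Ȟ^1 ≅ 0
Ȟ^2 = (1 − 0) − 1 = 0, so Ȟ^2 ≅ 0

Ȟ^0 ≅ Z/2 ⊕ Z/2,  Ȟ^1 ≅ 0,  Ȟ^2 ≅ 0


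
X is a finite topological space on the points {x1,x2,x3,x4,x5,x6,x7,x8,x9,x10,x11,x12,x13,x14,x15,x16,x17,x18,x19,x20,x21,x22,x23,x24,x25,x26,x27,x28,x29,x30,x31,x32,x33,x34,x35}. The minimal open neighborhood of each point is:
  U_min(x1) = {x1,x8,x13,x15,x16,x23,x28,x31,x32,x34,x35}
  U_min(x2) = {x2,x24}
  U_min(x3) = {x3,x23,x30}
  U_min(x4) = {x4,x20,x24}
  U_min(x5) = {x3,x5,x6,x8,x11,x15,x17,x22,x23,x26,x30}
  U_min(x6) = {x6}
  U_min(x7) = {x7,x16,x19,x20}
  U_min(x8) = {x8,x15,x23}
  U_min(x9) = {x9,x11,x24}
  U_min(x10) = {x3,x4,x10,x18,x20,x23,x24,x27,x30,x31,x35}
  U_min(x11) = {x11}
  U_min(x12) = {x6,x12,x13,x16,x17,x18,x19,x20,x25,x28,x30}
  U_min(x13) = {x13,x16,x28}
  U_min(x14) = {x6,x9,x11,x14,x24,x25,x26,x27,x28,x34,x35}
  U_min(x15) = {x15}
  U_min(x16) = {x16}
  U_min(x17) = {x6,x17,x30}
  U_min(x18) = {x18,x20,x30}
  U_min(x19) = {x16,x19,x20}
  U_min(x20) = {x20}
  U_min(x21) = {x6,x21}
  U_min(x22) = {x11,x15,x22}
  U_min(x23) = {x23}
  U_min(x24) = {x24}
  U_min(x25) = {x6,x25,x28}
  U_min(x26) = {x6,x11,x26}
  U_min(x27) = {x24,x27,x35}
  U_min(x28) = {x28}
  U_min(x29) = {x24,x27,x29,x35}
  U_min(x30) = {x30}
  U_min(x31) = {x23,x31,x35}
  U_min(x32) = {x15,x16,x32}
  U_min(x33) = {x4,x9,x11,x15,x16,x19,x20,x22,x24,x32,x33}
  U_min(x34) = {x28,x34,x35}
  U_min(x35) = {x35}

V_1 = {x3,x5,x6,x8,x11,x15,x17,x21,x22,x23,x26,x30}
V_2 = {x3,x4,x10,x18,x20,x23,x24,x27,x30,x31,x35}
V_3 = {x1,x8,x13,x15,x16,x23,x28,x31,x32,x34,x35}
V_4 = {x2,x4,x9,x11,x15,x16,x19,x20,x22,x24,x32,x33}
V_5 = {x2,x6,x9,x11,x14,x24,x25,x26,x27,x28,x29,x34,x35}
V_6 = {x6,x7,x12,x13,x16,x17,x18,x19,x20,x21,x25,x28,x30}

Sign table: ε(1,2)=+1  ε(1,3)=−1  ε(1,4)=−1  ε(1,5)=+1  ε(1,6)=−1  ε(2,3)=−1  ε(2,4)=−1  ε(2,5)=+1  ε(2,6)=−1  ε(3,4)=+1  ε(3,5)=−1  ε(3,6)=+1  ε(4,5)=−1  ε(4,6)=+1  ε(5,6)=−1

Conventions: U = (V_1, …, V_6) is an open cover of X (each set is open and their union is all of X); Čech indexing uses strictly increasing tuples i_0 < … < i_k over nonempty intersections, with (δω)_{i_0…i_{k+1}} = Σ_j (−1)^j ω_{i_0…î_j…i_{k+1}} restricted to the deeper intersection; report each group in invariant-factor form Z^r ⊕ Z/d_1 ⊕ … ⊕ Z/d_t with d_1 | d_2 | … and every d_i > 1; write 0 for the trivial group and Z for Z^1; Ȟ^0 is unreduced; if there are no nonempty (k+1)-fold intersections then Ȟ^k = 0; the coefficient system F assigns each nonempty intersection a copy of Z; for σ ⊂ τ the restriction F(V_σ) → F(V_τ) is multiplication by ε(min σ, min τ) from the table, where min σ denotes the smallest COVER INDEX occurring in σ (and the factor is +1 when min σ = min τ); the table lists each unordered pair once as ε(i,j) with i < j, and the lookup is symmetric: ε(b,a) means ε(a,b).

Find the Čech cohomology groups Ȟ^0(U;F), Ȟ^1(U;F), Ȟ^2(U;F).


cover nerve:
  V12={x3,x23,x30} V13={x8,x15,x23} V14={x11,x15,x22} V15={x6,x11,x26} V16={x6,x17,x21,x30} V23={x23,x31,x35} V24={x4,x20,x24} V25={x24,x27,x35} V26={x18,x20,x30} V34={x15,x16,x32} V35={x28,x34,x35} V36={x13,x16,x28} V45={x2,x9,x11,x24} V46={x16,x19,x20} V56={x6,x25,x28}
  V123={x23} V126={x30} V134={x15} V145={x11} V156={x6} V235={x35} V245={x24} V246={x20} V346={x16} V356={x28}
C dims 6,15,10; δ0: rk 5, SNF 1^5; δ1: rk 10, SNF 1^9·2
Ȟ^0: (6−5)−0=1 ⇒ Z
Ȟ^1: (15−10)−5=0 ⇒ 0
Ȟ^2: (10−0)−10=0 plus torsion [2] ⇒ Z/2

Ȟ^0(U;F) ≅ Z,  Ȟ^1(U;F) ≅ 0,  Ȟ^2(U;F) ≅ Z/2


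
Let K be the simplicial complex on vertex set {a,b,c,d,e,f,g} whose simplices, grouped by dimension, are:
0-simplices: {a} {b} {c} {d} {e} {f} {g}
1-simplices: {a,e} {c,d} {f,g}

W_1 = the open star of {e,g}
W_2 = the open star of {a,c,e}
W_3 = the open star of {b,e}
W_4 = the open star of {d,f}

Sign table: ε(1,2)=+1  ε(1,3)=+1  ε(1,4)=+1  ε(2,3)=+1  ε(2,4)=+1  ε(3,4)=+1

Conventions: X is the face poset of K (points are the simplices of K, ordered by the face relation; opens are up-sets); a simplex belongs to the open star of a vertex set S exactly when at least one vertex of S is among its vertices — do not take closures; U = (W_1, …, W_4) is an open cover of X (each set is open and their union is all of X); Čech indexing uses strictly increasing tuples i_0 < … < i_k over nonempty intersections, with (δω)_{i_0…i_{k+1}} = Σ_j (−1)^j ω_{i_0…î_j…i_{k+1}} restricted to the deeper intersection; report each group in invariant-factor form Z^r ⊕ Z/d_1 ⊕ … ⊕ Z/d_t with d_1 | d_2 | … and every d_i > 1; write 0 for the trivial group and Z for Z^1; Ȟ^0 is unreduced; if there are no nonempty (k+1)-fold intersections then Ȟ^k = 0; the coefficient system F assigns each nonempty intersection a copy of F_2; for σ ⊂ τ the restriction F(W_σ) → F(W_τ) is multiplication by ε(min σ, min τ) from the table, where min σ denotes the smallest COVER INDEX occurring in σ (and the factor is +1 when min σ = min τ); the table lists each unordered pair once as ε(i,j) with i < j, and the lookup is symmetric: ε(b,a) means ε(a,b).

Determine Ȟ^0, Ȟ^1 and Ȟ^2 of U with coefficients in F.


nonempty overlaps:
  W1={{e},{g},{a,e},{f,g}} W2={{a},{c},{e},{a,e},{c,d}} W3={{b},{e},{a,e}} W4={{d},{f},{c,d},{f,g}}
  W12={{e},{a,e}} W13={{e},{a,e}} W14={{f,g}} W23={{e},{a,e}} W24={{c,d}}
  W123={{e},{a,e}}
C dims 4,5,1; δ0: rk_F2 3; δ1: rk_F2 1
degree 0: 4−3−0 = 1 → Ȟ^0 ≅ Z/2
degree 1: 5−1−3 = 1 → Ȟ^1 ≅ Z/2
degree 2: 1−0−1 = 0 → Ȟ^2 ≅ 0

Ȟ^0 = Z/2; Ȟ^1 = Z/2; Ȟ^2 = 0


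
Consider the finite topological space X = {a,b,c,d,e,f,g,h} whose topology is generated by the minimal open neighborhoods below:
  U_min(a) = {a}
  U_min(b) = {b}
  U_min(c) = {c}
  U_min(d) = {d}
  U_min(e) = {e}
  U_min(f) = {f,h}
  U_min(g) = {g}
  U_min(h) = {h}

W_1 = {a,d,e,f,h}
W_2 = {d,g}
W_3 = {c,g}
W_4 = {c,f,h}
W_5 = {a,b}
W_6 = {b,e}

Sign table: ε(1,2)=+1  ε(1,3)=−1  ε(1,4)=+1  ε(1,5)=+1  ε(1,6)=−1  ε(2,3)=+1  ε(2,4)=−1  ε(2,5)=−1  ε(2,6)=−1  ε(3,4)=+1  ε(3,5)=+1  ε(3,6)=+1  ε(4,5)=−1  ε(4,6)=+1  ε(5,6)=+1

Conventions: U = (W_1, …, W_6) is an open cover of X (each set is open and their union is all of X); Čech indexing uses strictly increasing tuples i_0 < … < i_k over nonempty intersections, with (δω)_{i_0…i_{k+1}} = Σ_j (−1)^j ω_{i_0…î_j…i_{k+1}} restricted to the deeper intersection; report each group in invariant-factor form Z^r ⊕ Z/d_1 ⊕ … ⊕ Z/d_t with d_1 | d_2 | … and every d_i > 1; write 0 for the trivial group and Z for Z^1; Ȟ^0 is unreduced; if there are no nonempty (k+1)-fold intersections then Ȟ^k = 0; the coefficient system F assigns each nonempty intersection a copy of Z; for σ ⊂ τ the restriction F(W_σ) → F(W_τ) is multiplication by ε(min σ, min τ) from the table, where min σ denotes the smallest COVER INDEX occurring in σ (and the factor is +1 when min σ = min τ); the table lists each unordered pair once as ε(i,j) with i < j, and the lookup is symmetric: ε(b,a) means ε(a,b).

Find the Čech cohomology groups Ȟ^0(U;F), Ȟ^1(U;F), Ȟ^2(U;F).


Ȟ^0 = 0; Ȟ^1 = Z ⊕ Z/2; Ȟ^2 = 0

cover nerve:
  W12={d} W14={f,h} W15={a} W16={e} W23={g} W34={c} W56={b}
C dims 6,7; δ0: rk 6, SNF 1^5·2
Ȟ^0: (6−6)−0=0 ⇒ 0
Ȟ^1: (7−0)−6=1 plus torsion [2] ⇒ Z ⊕ Z/2
Ȟ^2: (0−0)−0=0 ⇒ 0


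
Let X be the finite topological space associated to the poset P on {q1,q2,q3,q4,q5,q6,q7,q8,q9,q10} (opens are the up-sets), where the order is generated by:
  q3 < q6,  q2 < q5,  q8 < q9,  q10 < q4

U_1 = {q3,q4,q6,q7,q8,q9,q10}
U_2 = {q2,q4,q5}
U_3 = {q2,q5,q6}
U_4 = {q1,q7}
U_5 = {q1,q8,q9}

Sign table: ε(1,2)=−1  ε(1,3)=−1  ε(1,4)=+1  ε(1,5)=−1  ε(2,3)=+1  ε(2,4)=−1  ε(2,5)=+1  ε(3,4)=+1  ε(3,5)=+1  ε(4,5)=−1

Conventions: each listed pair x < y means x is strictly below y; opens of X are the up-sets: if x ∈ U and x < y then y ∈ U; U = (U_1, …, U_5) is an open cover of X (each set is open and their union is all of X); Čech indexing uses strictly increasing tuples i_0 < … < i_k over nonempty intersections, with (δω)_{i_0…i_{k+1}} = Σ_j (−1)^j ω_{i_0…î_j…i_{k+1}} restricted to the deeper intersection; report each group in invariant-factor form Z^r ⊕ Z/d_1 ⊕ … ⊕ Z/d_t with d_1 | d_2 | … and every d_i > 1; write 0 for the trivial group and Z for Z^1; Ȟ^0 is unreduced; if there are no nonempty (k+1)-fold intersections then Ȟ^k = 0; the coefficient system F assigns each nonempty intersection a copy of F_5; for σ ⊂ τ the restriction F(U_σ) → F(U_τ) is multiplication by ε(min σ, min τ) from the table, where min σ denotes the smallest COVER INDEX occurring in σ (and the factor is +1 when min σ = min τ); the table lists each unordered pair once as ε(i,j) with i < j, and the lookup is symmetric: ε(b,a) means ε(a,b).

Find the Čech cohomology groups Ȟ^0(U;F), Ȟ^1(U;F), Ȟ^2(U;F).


Ȟ^0(U;F) ≅ Z/5; Ȟ^1(U;F) ≅ Z/5 ⊕ Z/5; Ȟ^2(U;F) ≅ 0

intersection data:
  U12={q4} U13={q6} U14={q7} U15={q8,q9} U23={q2,q5} U45={q1}
C dims 5,6; δ0: rk_F5 4
Ȟ^0 = (5 − 4) − 0 = 1, so Ȟ^0 ≅ Z/5
Ȟ^1 = (6 − 0) − 4 = 2, so Ȟ^1 ≅ Z/5 ⊕ Z/5
Ȟ^2 = (0 − 0) − 0 = 0, so Ȟ^2 ≅ 0


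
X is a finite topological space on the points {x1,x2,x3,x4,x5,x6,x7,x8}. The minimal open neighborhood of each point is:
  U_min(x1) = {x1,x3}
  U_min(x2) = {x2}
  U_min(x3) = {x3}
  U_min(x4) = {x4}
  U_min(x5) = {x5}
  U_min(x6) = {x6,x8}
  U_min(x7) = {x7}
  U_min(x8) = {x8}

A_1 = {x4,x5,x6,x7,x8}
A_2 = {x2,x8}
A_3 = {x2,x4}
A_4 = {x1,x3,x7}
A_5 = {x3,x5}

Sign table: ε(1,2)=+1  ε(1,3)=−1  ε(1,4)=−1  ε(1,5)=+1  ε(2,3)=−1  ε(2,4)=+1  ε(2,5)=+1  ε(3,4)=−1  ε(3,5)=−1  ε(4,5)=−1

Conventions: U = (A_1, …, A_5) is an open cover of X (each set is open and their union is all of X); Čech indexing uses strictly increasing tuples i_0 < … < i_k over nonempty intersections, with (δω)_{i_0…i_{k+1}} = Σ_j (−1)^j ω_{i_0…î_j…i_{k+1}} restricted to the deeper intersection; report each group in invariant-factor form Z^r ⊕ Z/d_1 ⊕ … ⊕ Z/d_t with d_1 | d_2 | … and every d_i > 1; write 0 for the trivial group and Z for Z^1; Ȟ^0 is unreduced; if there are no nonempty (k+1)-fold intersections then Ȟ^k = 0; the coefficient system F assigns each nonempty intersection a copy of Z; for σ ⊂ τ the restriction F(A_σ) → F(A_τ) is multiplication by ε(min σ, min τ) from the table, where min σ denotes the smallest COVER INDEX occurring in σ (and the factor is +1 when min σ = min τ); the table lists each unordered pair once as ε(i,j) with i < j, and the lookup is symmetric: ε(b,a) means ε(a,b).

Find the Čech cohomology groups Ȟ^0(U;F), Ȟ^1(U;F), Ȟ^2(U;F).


Ȟ^0(U;F) ≅ Z,  Ȟ^1(U;F) ≅ Z^2,  Ȟ^2(U;F) ≅ 0

intersection data:
  A12={x8} A13={x4} A14={x7} A15={x5} A23={x2} A45={x3}
C dims 5,6; δ0: rk 4, SNF 1^4
Ȟ^0 = (5 − 4) − 0 = 1, so Ȟ^0 ≅ Z
Ȟ^1 = (6 − 0) − 4 = 2, so Ȟ^1 ≅ Z^2
Ȟ^2 = (0 − 0) − 0 = 0, so Ȟ^2 ≅ 0


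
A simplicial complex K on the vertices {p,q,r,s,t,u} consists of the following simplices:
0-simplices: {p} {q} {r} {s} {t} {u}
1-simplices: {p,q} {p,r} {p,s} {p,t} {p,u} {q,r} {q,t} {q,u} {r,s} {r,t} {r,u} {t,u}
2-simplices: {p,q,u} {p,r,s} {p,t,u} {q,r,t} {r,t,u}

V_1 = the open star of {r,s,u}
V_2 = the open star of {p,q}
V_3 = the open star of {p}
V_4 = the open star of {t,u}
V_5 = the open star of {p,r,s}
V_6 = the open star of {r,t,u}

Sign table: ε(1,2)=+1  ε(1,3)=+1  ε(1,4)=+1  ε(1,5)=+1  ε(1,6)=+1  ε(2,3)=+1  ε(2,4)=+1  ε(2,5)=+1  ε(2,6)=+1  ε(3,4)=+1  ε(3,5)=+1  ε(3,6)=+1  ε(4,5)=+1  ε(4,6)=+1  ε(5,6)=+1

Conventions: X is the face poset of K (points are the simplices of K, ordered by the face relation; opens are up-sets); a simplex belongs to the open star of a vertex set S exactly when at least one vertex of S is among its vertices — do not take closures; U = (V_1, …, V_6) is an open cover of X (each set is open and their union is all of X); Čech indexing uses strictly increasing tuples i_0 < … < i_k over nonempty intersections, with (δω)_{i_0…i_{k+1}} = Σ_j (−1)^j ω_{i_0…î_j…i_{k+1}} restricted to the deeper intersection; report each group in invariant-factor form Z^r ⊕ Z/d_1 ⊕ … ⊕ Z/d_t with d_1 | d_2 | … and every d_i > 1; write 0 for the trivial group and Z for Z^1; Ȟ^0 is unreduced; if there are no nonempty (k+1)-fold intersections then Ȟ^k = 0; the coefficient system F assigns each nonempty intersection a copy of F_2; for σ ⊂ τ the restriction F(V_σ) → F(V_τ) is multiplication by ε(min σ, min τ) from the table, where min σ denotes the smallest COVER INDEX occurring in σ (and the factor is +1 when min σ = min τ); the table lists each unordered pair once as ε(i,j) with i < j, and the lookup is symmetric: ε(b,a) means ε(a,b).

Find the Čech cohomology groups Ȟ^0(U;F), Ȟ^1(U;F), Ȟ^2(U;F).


Ȟ^0(U;F) ≅ Z/2, Ȟ^1(U;F) ≅ 0, Ȟ^2(U;F) ≅ 0

nonempty intersections:
  V1={{r},{s},{u},{p,r},{p,s},{p,u},{q,r},{q,u},{r,s},{r,t},{r,u},{t,u},{p,q,u},{p,r,s},{p,t,u},{q,r,t},{r,t,u}} V2={{p},{q},{p,q},{p,r},{p,s},{p,t},{p,u},{q,r},{q,t},{q,u},{p,q,u},{p,r,s},{p,t,u},{q,r,t}} V3={{p},{p,q},{p,r},{p,s},{p,t},{p,u},{p,q,u},{p,r,s},{p,t,u}} V4={{t},{u},{p,t},{p,u},{q,t},{q,u},{r,t},{r,u},{t,u},{p,q,u},{p,t,u},{q,r,t},{r,t,u}} V5={{p},{r},{s},{p,q},{p,r},{p,s},{p,t},{p,u},{q,r},{r,s},{r,t},{r,u},{p,q,u},{p,r,s},{p,t,u},{q,r,t},{r,t,u}} V6={{r},{t},{u},{p,r},{p,t},{p,u},{q,r},{q,t},{q,u},{r,s},{r,t},{r,u},{t,u},{p,q,u},{p,r,s},{p,t,u},{q,r,t},{r,t,u}}
  V12={{p,r},{p,s},{p,u},{q,r},{q,u},{p,q,u},{p,r,s},{p,t,u},{q,r,t}} V13={{p,r},{p,s},{p,u},{p,q,u},{p,r,s},{p,t,u}} V14={{u},{p,u},{q,u},{r,t},{r,u},{t,u},{p,q,u},{p,t,u},{q,r,t},{r,t,u}} V15={{r},{s},{p,r},{p,s},{p,u},{q,r},{r,s},{r,t},{r,u},{p,q,u},{p,r,s},{p,t,u},{q,r,t},{r,t,u}} V16={{r},{u},{p,r},{p,u},{q,r},{q,u},{r,s},{r,t},{r,u},{t,u},{p,q,u},{p,r,s},{p,t,u},{q,r,t},{r,t,u}} V23={{p},{p,q},{p,r},{p,s},{p,t},{p,u},{p,q,u},{p,r,s},{p,t,u}} V24={{p,t},{p,u},{q,t},{q,u},{p,q,u},{p,t,u},{q,r,t}} V25={{p},{p,q},{p,r},{p,s},{p,t},{p,u},{q,r},{p,q,u},{p,r,s},{p,t,u},{q,r,t}} V26={{p,r},{p,t},{p,u},{q,r},{q,t},{q,u},{p,q,u},{p,r,s},{p,t,u},{q,r,t}} V34={{p,t},{p,u},{p,q,u},{p,t,u}} V35={{p},{p,q},{p,r},{p,s},{p,t},{p,u},{p,q,u},{p,r,s},{p,t,u}} V36={{p,r},{p,t},{p,u},{p,q,u},{p,r,s},{p,t,u}} V45={{p,t},{p,u},{r,t},{r,u},{p,q,u},{p,t,u},{q,r,t},{r,t,u}} V46={{t},{u},{p,t},{p,u},{q,t},{q,u},{r,t},{r,u},{t,u},{p,q,u},{p,t,u},{q,r,t},{r,t,u}} V56={{r},{p,r},{p,t},{p,u},{q,r},{r,s},{r,t},{r,u},{p,q,u},{p,r,s},{p,t,u},{q,r,t},{r,t,u}}
  V123={{p,r},{p,s},{p,u},{p,q,u},{p,r,s},{p,t,u}} V124={{p,u},{q,u},{p,q,u},{p,t,u},{q,r,t}} V125={{p,r},{p,s},{p,u},{q,r},{p,q,u},{p,r,s},{p,t,u},{q,r,t}} V126={{p,r},{p,u},{q,r},{q,u},{p,q,u},{p,r,s},{p,t,u},{q,r,t}} V134={{p,u},{p,q,u},{p,t,u}} V135={{p,r},{p,s},{p,u},{p,q,u},{p,r,s},{p,t,u}} V136={{p,r},{p,u},{p,q,u},{p,r,s},{p,t,u}} V145={{p,u},{r,t},{r,u},{p,q,u},{p,t,u},{q,r,t},{r,t,u}} V146={{u},{p,u},{q,u},{r,t},{r,u},{t,u},{p,q,u},{p,t,u},{q,r,t},{r,t,u}} V156={{r},{p,r},{p,u},{q,r},{r,s},{r,t},{r,u},{p,q,u},{p,r,s},{p,t,u},{q,r,t},{r,t,u}} V234={{p,t},{p,u},{p,q,u},{p,t,u}} V235={{p},{p,q},{p,r},{p,s},{p,t},{p,u},{p,q,u},{p,r,s},{p,t,u}} V236={{p,r},{p,t},{p,u},{p,q,u},{p,r,s},{p,t,u}} V245={{p,t},{p,u},{p,q,u},{p,t,u},{q,r,t}} V246={{p,t},{p,u},{q,t},{q,u},{p,q,u},{p,t,u},{q,r,t}} V256={{p,r},{p,t},{p,u},{q,r},{p,q,u},{p,r,s},{p,t,u},{q,r,t}} V345={{p,t},{p,u},{p,q,u},{p,t,u}} V346={{p,t},{p,u},{p,q,u},{p,t,u}} V356={{p,r},{p,t},{p,u},{p,q,u},{p,r,s},{p,t,u}} V456={{p,t},{p,u},{r,t},{r,u},{p,q,u},{p,t,u},{q,r,t},{r,t,u}}
  V1234={{p,u},{p,q,u},{p,t,u}} V1235={{p,r},{p,s},{p,u},{p,q,u},{p,r,s},{p,t,u}} V1236={{p,r},{p,u},{p,q,u},{p,r,s},{p,t,u}} V1245={{p,u},{p,q,u},{p,t,u},{q,r,t}} V1246={{p,u},{q,u},{p,q,u},{p,t,u},{q,r,t}} V1256={{p,r},{p,u},{q,r},{p,q,u},{p,r,s},{p,t,u},{q,r,t}} V1345={{p,u},{p,q,u},{p,t,u}} V1346={{p,u},{p,q,u},{p,t,u}} V1356={{p,r},{p,u},{p,q,u},{p,r,s},{p,t,u}} V1456={{p,u},{r,t},{r,u},{p,q,u},{p,t,u},{q,r,t},{r,t,u}} V2345={{p,t},{p,u},{p,q,u},{p,t,u}} V2346={{p,t},{p,u},{p,q,u},{p,t,u}} V2356={{p,r},{p,t},{p,u},{p,q,u},{p,r,s},{p,t,u}} V2456={{p,t},{p,u},{p,q,u},{p,t,u},{q,r,t}} V3456={{p,t},{p,u},{p,q,u},{p,t,u}}
  V12345={{p,u},{p,q,u},{p,t,u}} V12346={{p,u},{p,q,u},{p,t,u}} V12356={{p,r},{p,u},{p,q,u},{p,r,s},{p,t,u}} V12456={{p,u},{p,q,u},{p,t,u},{q,r,t}} V13456={{p,u},{p,q,u},{p,t,u}} V23456={{p,t},{p,u},{p,q,u},{p,t,u}}
  V123456={{p,u},{p,q,u},{p,t,u}}
C dims 6,15,20,15; δ0: rk_F2 5; δ1: rk_F2 10; δ2: rk_F2 10
Ȟ^0: (6−5)−0=1 ⇒ Z/2
Ȟ^1: (15−10)−5=0 ⇒ 0
Ȟ^2: (20−10)−10=0 ⇒ 0


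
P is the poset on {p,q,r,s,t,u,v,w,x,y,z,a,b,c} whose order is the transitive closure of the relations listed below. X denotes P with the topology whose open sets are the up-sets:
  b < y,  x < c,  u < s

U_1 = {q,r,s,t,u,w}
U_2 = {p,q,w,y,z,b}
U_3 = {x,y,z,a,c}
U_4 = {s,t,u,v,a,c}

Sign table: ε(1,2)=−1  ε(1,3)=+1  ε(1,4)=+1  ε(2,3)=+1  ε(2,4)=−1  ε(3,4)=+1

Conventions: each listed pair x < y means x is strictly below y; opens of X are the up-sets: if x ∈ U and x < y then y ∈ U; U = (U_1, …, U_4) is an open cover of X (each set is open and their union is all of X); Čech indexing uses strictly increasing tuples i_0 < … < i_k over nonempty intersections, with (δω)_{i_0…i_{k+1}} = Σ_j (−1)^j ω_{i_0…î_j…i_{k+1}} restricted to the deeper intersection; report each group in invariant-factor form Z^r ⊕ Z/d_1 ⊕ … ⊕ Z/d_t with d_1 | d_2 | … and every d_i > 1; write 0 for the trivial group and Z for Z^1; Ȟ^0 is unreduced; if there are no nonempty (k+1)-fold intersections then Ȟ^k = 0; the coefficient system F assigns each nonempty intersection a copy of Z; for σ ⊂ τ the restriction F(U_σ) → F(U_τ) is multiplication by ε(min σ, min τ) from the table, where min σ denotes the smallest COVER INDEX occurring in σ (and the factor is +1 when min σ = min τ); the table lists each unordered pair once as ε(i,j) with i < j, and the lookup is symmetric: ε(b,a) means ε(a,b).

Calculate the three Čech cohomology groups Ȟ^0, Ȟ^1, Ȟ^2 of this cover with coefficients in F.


Ȟ^0 ≅ 0,  Ȟ^1 ≅ Z/2,  Ȟ^2 ≅ 0

nonempty intersections:
  U12={q,w} U14={s,t,u} U23={y,z} U34={a,c}
C dims 4,4; δ0: rk 4, SNF 1^3·2
Ȟ^0: (4−4)−0=0 ⇒ 0
Ȟ^1: (4−0)−4=0 plus torsion [2] ⇒ Z/2
Ȟ^2: (0−0)−0=0 ⇒ 0


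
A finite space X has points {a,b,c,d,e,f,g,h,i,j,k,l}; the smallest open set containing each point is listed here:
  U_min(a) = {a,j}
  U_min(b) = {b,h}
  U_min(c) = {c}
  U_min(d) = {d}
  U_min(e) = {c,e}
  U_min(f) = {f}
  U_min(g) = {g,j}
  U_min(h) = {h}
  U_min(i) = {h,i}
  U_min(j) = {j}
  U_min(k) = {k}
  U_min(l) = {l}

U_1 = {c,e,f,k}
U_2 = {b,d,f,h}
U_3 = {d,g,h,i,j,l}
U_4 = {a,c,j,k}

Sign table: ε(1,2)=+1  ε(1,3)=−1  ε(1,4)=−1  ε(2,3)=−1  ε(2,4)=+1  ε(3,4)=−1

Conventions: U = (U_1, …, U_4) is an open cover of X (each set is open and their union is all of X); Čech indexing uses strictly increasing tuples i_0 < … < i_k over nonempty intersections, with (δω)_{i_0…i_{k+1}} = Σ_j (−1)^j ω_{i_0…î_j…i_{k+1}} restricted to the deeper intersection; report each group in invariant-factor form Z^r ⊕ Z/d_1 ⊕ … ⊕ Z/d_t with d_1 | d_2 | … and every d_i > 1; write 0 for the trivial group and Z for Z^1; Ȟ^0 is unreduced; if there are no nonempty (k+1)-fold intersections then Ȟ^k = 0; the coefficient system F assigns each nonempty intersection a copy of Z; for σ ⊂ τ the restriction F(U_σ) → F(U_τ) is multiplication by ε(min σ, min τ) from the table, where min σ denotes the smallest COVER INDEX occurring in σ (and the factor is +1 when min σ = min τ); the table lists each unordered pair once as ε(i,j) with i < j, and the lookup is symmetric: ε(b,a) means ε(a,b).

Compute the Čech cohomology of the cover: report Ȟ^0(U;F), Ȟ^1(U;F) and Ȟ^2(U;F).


Ȟ^0 ≅ 0,  Ȟ^1 ≅ Z/2,  Ȟ^2 ≅ 0

cover nerve:
  U12={f} U14={c,k} U23={d,h} U34={j}
C dims 4,4; δ0: rk 4, SNF 1^3·2
Ȟ^0: (4−4)−0=0 ⇒ 0
Ȟ^1: (4−0)−4=0 plus torsion [2] ⇒ Z/2
Ȟ^2: (0−0)−0=0 ⇒ 0


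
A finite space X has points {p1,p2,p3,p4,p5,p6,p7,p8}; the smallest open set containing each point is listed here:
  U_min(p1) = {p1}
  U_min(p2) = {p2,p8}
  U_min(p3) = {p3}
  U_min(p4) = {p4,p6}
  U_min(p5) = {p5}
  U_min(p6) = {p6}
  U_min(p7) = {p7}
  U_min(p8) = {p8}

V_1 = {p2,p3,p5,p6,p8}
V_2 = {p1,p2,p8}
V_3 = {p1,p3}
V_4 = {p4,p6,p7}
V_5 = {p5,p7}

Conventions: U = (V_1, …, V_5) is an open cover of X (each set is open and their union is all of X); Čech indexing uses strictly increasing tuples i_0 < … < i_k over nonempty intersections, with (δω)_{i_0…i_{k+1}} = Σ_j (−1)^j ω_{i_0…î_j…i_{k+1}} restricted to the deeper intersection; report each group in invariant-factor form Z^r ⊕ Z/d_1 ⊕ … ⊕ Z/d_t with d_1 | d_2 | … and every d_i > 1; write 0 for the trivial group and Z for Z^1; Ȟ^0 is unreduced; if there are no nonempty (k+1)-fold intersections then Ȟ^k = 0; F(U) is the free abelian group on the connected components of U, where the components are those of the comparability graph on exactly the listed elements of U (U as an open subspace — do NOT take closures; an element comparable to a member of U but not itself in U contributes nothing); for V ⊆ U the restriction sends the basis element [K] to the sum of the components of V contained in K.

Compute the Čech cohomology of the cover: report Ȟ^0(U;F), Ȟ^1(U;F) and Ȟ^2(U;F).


Ȟ^0(U;F) ≅ Z^6,  Ȟ^1(U;F) ≅ 0,  Ȟ^2(U;F) ≅ 0

nerve simplices:
  V12={p2,p8} V13={p3} V14={p6} V15={p5} V23={p1} V45={p7}
components per intersection:
  V1: {p2,p8} {p3} {p5} {p6}
  V2: {p1} {p2,p8}
  V3: {p1} {p3}
  V4: {p4,p6} {p7}
  V5: {p5} {p7}
  V12: {p2,p8}
  V13: {p3}
  V14: {p6}
  V15: {p5}
  V23: {p1}
  V45: {p7}
C dims 12,6; δ0: rk 6, SNF 1^6
degree 0: 12−6−0 = 6 → Ȟ^0 ≅ Z^6
degree 1: 6−0−6 = 0 → Ȟ^1 ≅ 0
degree 2: 0−0−0 = 0 → Ȟ^2 ≅ 0


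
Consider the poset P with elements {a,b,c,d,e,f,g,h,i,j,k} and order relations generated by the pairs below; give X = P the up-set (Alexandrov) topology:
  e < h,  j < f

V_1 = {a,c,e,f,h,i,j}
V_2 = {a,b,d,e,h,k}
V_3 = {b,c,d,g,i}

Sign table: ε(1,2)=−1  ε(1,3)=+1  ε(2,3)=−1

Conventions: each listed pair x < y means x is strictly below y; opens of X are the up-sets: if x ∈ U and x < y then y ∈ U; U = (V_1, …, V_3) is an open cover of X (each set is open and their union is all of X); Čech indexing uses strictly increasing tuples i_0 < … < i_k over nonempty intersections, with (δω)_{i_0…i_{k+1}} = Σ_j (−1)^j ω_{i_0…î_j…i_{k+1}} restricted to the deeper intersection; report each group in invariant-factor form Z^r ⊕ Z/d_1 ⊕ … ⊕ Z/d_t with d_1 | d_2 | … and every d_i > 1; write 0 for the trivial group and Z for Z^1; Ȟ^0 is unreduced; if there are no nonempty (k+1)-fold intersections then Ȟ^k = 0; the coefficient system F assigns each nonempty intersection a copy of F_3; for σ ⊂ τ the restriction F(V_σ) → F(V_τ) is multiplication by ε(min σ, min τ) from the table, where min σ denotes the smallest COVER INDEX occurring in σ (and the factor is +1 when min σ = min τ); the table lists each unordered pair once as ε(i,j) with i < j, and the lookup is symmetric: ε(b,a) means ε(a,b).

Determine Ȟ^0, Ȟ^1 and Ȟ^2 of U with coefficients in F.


Ȟ^0(U;F) ≅ Z/3; Ȟ^1(U;F) ≅ Z/3; Ȟ^2(U;F) ≅ 0

nonempty intersections:
  V12={a,e,h} V13={c,i} V23={b,d}
C dims 3,3; δ0: rk_F3 2
Ȟ^0: (3−2)−0=1 ⇒ Z/3
Ȟ^1: (3−0)−2=1 ⇒ Z/3
Ȟ^2: (0−0)−0=0 ⇒ 0


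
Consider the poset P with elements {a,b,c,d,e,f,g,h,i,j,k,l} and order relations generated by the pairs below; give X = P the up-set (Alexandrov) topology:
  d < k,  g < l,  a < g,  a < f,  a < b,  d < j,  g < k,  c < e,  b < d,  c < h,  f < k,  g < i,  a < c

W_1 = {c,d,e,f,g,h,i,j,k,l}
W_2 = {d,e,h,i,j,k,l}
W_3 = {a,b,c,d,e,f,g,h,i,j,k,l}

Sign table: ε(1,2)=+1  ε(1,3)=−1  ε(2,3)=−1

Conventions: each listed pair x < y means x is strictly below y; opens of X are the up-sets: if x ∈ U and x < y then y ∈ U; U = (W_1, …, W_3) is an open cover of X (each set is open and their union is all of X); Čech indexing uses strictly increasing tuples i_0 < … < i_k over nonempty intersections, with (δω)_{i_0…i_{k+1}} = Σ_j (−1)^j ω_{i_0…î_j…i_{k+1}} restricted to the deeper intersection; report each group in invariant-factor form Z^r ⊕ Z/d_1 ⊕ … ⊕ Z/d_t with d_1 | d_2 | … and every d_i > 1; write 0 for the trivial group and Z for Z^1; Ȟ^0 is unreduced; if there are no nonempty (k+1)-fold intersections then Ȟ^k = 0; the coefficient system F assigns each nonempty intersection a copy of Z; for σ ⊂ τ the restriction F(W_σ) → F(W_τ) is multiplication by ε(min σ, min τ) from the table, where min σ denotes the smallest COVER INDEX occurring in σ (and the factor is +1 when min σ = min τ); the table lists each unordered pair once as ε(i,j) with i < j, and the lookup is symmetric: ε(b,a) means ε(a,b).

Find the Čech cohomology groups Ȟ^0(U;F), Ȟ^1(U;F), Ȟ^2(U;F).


Ȟ^0(U;F) ≅ Z, Ȟ^1(U;F) ≅ 0 and Ȟ^2(U;F) ≅ 0

nerve simplices:
  W12={d,e,h,i,j,k,l} W13={c,d,e,f,g,h,i,j,k,l} W23={d,e,h,i,j,k,l}
  W123={d,e,h,i,j,k,l}
C dims 3,3,1; δ0: rk 2, SNF 1^2; δ1: rk 1, SNF 1^1
degree 0: 3−2−0 = 1 → Ȟ^0 ≅ Z
degree 1: 3−1−2 = 0 → Ȟ^1 ≅ 0
degree 2: 1−0−1 = 0 → Ȟ^2 ≅ 0


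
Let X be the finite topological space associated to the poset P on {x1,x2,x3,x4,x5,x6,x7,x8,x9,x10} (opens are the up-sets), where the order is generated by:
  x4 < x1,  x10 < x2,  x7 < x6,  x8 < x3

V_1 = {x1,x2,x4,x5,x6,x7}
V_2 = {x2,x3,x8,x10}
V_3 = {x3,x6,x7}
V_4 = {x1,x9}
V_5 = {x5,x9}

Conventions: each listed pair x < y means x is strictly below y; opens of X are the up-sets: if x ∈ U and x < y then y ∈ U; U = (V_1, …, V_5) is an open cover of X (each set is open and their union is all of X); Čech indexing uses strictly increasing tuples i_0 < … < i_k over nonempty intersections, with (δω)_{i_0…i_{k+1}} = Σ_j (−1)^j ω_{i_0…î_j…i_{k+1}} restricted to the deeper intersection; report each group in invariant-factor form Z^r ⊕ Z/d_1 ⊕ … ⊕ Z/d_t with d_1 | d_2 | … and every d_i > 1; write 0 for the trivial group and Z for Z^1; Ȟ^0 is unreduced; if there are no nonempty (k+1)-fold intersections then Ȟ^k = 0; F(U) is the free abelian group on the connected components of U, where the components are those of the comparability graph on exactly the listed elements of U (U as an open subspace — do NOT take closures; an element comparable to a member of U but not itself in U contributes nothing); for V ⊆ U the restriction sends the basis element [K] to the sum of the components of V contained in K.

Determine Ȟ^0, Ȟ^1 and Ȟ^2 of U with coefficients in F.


nonempty intersections:
  V12={x2} V13={x6,x7} V14={x1} V15={x5} V23={x3} V45={x9}
components per intersection:
  V1: {x1,x4} {x2} {x5} {x6,x7}
  V2: {x2,x10} {x3,x8}
  V3: {x3} {x6,x7}
  V4: {x1} {x9}
  V5: {x5} {x9}
  V12: {x2}
  V13: {x6,x7}
  V14: {x1}
  V15: {x5}
  V23: {x3}
  V45: {x9}
C dims 12,6; δ0: rk 6, SNF 1^6
Ȟ^0: (12−6)−0=6 ⇒ Z^6
Ȟ^1: (6−0)−6=0 ⇒ 0
Ȟ^2: (0−0)−0=0 ⇒ 0

Ȟ^0 = Z^6; Ȟ^1 = 0; Ȟ^2 = 0


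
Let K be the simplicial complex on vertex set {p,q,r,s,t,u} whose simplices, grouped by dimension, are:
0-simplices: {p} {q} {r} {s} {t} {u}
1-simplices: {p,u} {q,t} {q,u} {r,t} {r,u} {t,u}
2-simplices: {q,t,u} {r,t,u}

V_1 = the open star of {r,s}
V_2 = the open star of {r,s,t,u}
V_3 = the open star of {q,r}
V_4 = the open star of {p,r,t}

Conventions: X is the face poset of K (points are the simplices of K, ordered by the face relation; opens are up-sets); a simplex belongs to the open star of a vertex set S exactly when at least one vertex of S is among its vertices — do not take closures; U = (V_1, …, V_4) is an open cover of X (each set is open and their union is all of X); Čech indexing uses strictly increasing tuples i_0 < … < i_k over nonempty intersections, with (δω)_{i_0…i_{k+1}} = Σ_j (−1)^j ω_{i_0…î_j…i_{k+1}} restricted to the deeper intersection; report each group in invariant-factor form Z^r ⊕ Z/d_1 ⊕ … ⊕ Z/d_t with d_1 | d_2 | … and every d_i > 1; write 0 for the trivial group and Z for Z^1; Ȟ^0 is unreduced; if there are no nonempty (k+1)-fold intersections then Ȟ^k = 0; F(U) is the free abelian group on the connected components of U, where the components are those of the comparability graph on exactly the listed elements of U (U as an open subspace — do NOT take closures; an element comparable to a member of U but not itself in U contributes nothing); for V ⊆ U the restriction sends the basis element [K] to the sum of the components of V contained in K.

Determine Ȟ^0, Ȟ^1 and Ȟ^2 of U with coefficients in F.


nerve of the cover:
  V1={{r},{s},{r,t},{r,u},{r,t,u}} V2={{r},{s},{t},{u},{p,u},{q,t},{q,u},{r,t},{r,u},{t,u},{q,t,u},{r,t,u}} V3={{q},{r},{q,t},{q,u},{r,t},{r,u},{q,t,u},{r,t,u}} V4={{p},{r},{t},{p,u},{q,t},{r,t},{r,u},{t,u},{q,t,u},{r,t,u}}
  V12={{r},{s},{r,t},{r,u},{r,t,u}} V13={{r},{r,t},{r,u},{r,t,u}} V14={{r},{r,t},{r,u},{r,t,u}} V23={{r},{q,t},{q,u},{r,t},{r,u},{q,t,u},{r,t,u}} V24={{r},{t},{p,u},{q,t},{r,t},{r,u},{t,u},{q,t,u},{r,t,u}} V34={{r},{q,t},{r,t},{r,u},{q,t,u},{r,t,u}}
  V123={{r},{r,t},{r,u},{r,t,u}} V124={{r},{r,t},{r,u},{r,t,u}} V134={{r},{r,t},{r,u},{r,t,u}} V234={{r},{q,t},{r,t},{r,u},{q,t,u},{r,t,u}}
  V1234={{r},{r,t},{r,u},{r,t,u}}
components per intersection:
  V1: {{r},{r,t},{r,u},{r,t,u}} {{s}}
  V2: {{r},{t},{u},{p,u},{q,t},{q,u},{r,t},{r,u},{t,u},{q,t,u},{r,t,u}} {{s}}
  V3: {{q},{q,t},{q,u},{q,t,u}} {{r},{r,t},{r,u},{r,t,u}}
  V4: {{p},{p,u}} {{r},{t},{q,t},{r,t},{r,u},{t,u},{q,t,u},{r,t,u}}
  V12: {{r},{r,t},{r,u},{r,t,u}} {{s}}
  V13: {{r},{r,t},{r,u},{r,t,u}}
  V14: {{r},{r,t},{r,u},{r,t,u}}
  V23: {{r},{r,t},{r,u},{r,t,u}} {{q,t},{q,u},{q,t,u}}
  V24: {{r},{t},{q,t},{r,t},{r,u},{t,u},{q,t,u},{r,t,u}} {{p,u}}
  V34: {{r},{r,t},{r,u},{r,t,u}} {{q,t},{q,t,u}}
  V123: {{r},{r,t},{r,u},{r,t,u}}
  V124: {{r},{r,t},{r,u},{r,t,u}}
  V134: {{r},{r,t},{r,u},{r,t,u}}
  V234: {{r},{r,t},{r,u},{r,t,u}} {{q,t},{q,t,u}}
  V1234: {{r},{r,t},{r,u},{r,t,u}}
C dims 8,10,5,1; δ0: rk 6, SNF 1^6; δ1: rk 4, SNF 1^4; δ2: rk 1, SNF 1^1
Ȟ^0 = (8 − 6) − 0 = 2, so Ȟ^0 ≅ Z^2
Ȟ^1 = (10 − 4) − 6 = 0, so Ȟ^1 ≅ 0
Ȟ^2 = (5 − 1) − 4 = 0, so Ȟ^2 ≅ 0

Ȟ^0(U;F) ≅ Z^2,  Ȟ^1(U;F) ≅ 0,  Ȟ^2(U;F) ≅ 0


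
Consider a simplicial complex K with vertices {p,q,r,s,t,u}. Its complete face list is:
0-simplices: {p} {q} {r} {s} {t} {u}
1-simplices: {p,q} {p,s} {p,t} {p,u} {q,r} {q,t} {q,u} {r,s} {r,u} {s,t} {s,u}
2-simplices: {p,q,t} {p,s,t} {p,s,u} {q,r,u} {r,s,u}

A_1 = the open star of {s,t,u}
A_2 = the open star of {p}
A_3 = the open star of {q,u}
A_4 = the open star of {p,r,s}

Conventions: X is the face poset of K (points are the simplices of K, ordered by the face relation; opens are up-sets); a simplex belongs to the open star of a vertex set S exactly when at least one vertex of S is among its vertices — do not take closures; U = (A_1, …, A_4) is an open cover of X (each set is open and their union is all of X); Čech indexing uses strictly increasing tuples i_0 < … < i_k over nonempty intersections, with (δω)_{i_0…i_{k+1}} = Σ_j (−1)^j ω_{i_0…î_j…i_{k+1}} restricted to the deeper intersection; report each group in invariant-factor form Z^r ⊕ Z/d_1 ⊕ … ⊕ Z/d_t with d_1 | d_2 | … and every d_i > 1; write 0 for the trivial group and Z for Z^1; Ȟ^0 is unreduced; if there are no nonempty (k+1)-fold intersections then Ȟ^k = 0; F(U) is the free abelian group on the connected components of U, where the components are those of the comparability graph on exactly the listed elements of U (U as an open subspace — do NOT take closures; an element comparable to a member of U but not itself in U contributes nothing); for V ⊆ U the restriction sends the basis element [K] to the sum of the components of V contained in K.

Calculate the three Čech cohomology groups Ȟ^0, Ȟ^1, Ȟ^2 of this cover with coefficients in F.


nonempty intersections:
  A1={{s},{t},{u},{p,s},{p,t},{p,u},{q,t},{q,u},{r,s},{r,u},{s,t},{s,u},{p,q,t},{p,s,t},{p,s,u},{q,r,u},{r,s,u}} A2={{p},{p,q},{p,s},{p,t},{p,u},{p,q,t},{p,s,t},{p,s,u}} A3={{q},{u},{p,q},{p,u},{q,r},{q,t},{q,u},{r,u},{s,u},{p,q,t},{p,s,u},{q,r,u},{r,s,u}} A4={{p},{r},{s},{p,q},{p,s},{p,t},{p,u},{q,r},{r,s},{r,u},{s,t},{s,u},{p,q,t},{p,s,t},{p,s,u},{q,r,u},{r,s,u}}
  A12={{p,s},{p,t},{p,u},{p,q,t},{p,s,t},{p,s,u}} A13={{u},{p,u},{q,t},{q,u},{r,u},{s,u},{p,q,t},{p,s,u},{q,r,u},{r,s,u}} A14={{s},{p,s},{p,t},{p,u},{r,s},{r,u},{s,t},{s,u},{p,q,t},{p,s,t},{p,s,u},{q,r,u},{r,s,u}} A23={{p,q},{p,u},{p,q,t},{p,s,u}} A24={{p},{p,q},{p,s},{p,t},{p,u},{p,q,t},{p,s,t},{p,s,u}} A34={{p,q},{p,u},{q,r},{r,u},{s,u},{p,q,t},{p,s,u},{q,r,u},{r,s,u}}
  A123={{p,u},{p,q,t},{p,s,u}} A124={{p,s},{p,t},{p,u},{p,q,t},{p,s,t},{p,s,u}} A134={{p,u},{r,u},{s,u},{p,q,t},{p,s,u},{q,r,u},{r,s,u}} A234={{p,q},{p,u},{p,q,t},{p,s,u}}
  A1234={{p,u},{p,q,t},{p,s,u}}
components per intersection:
  A1: {{s},{t},{u},{p,s},{p,t},{p,u},{q,t},{q,u},{r,s},{r,u},{s,t},{s,u},{p,q,t},{p,s,t},{p,s,u},{q,r,u},{r,s,u}}
  A2: {{p},{p,q},{p,s},{p,t},{p,u},{p,q,t},{p,s,t},{p,s,u}}
  A3: {{q},{u},{p,q},{p,u},{q,r},{q,t},{q,u},{r,u},{s,u},{p,q,t},{p,s,u},{q,r,u},{r,s,u}}
  A4: {{p},{r},{s},{p,q},{p,s},{p,t},{p,u},{q,r},{r,s},{r,u},{s,t},{s,u},{p,q,t},{p,s,t},{p,s,u},{q,r,u},{r,s,u}}
  A12: {{p,s},{p,t},{p,u},{p,q,t},{p,s,t},{p,s,u}}
  A13: {{u},{p,u},{q,u},{r,u},{s,u},{p,s,u},{q,r,u},{r,s,u}} {{q,t},{p,q,t}}
  A14: {{s},{p,s},{p,t},{p,u},{r,s},{r,u},{s,t},{s,u},{p,q,t},{p,s,t},{p,s,u},{q,r,u},{r,s,u}}
  A23: {{p,q},{p,q,t}} {{p,u},{p,s,u}}
  A24: {{p},{p,q},{p,s},{p,t},{p,u},{p,q,t},{p,s,t},{p,s,u}}
  A34: {{p,q},{p,q,t}} {{p,u},{q,r},{r,u},{s,u},{p,s,u},{q,r,u},{r,s,u}}
  A123: {{p,u},{p,s,u}} {{p,q,t}}
  A124: {{p,s},{p,t},{p,u},{p,q,t},{p,s,t},{p,s,u}}
  A134: {{p,u},{r,u},{s,u},{p,s,u},{q,r,u},{r,s,u}} {{p,q,t}}
  A234: {{p,q},{p,q,t}} {{p,u},{p,s,u}}
  A1234: {{p,u},{p,s,u}} {{p,q,t}}
C dims 4,9,7,2; δ0: rk 3, SNF 1^3; δ1: rk 5, SNF 1^5; δ2: rk 2, SNF 1^2
Ȟ^0: (4−3)−0=1 ⇒ Z
Ȟ^1: (9−5)−3=1 ⇒ Z
Ȟ^2: (7−2)−5=0 ⇒ 0

Ȟ^0 ≅ Z; Ȟ^1 ≅ Z; Ȟ^2 ≅ 0
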